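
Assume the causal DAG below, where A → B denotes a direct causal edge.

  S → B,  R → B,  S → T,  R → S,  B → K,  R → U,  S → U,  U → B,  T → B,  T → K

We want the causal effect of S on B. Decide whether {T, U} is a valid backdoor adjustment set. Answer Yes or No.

Backdoor paths from S to B (paths whose first edge points into S):
  P1: S <- R -> U -> B
  P2: S <- R -> B
Condition 1 (no descendant of S in the set): FAILS — T and U are descendants of S.
Condition 2 (every backdoor path blocked by {T, U}):
  P1: blocked at chain node U ∈ conditioning set.
  P2: open — no interior node is in the conditioning set.
{T, U} does not satisfy the backdoor criterion.

No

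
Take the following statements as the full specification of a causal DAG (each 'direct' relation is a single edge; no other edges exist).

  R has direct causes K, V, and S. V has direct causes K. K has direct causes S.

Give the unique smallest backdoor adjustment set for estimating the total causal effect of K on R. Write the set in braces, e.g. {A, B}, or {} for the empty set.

{S}

Variables eligible for adjustment (non-descendants of K, excluding K and R): {S}.
Backdoor paths from K to R:
  P1: K <- S -> R
The empty set is not sufficient: P1 (K <- S -> R) has no collider blocking it and no conditioned non-collider, so it is open.
Try {S}:
  P1: blocked at fork node S ∈ conditioning set.
{S} contains no descendant of K and blocks every backdoor path.
{S} is the unique smallest valid adjustment set.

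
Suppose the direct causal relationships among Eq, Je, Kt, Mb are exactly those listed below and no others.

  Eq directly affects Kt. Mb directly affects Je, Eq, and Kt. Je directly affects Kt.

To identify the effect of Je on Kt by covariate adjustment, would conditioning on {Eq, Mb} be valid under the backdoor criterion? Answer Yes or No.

Yes

Backdoor paths from Je to Kt (paths whose first edge points into Je):
  P1: Je <- Mb -> Eq -> Kt
  P2: Je <- Mb -> Kt
Condition 1 (no descendant of Je in the set): holds — descendants of Je are {Kt}; none are in {Eq, Mb}.
Condition 2 (every backdoor path blocked by {Eq, Mb}):
  P1: blocked at fork node Mb ∈ conditioning set.
  P2: blocked at fork node Mb ∈ conditioning set.
{Eq, Mb} satisfies the backdoor criterion.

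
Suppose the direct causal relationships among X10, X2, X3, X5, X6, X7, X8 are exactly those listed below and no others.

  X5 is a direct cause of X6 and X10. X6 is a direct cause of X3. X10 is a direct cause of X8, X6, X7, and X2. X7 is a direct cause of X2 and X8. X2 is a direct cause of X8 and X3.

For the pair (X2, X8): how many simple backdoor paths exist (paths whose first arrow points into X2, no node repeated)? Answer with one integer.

4

A backdoor path from X2 to X8 is any simple undirected path whose first edge points into X2 (i.e. leaves X2 via a parent).
Parents of X2: {X10, X7}.
Enumerating:
  P1: X2 <- X10 -> X7 -> X8
  P2: X2 <- X10 -> X8
  P3: X2 <- X7 <- X10 -> X8
  P4: X2 <- X7 -> X8
That exhausts the simple backdoor paths. Count: 4.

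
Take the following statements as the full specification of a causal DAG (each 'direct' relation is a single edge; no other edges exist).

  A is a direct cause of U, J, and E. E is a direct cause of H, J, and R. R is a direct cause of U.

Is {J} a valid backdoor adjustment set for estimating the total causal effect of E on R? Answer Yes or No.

No

Backdoor paths from E to R (paths whose first edge points into E):
  P1: E <- A -> U <- R
Condition 1 (no descendant of E in the set): FAILS — J is a descendant of E.
Condition 2 (every backdoor path blocked by {J}):
  P1: blocked at collider U (neither it nor any descendant is in the conditioning set).
{J} does not satisfy the backdoor criterion.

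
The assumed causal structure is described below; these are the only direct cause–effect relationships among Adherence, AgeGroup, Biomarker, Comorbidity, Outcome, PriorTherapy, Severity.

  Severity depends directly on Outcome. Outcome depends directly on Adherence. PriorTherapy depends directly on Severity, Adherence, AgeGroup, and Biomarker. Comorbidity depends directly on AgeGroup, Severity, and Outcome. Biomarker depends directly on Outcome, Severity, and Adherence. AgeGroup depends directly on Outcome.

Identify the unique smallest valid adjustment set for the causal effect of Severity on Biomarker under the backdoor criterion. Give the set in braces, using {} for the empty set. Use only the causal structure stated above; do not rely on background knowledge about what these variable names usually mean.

{Outcome}

Variables eligible for adjustment (non-descendants of Severity, excluding Severity and Biomarker): {Adherence, AgeGroup, Outcome}.
Backdoor paths from Severity to Biomarker:
  P1: Severity <- Outcome <- Adherence -> Biomarker
  P2: Severity <- Outcome <- Adherence -> PriorTherapy <- Biomarker
  P3: Severity <- Outcome -> AgeGroup -> PriorTherapy <- Adherence -> Biomarker
  P4: Severity <- Outcome -> AgeGroup -> PriorTherapy <- Biomarker
  P5: Severity <- Outcome -> Biomarker
  P6: Severity <- Outcome -> Comorbidity <- AgeGroup -> PriorTherapy <- Adherence -> Biomarker
  P7: Severity <- Outcome -> Comorbidity <- AgeGroup -> PriorTherapy <- Biomarker
The empty set is not sufficient: P1 (Severity <- Outcome <- Adherence -> Biomarker) has no collider blocking it and no conditioned non-collider, so it is open.
Try {Outcome}:
  P1: blocked at chain node Outcome ∈ conditioning set.
  P2: blocked at chain node Outcome ∈ conditioning set.
  P3: blocked at fork node Outcome ∈ conditioning set.
  P4: blocked at fork node Outcome ∈ conditioning set.
  P5: blocked at fork node Outcome ∈ conditioning set.
  P6: blocked at fork node Outcome ∈ conditioning set.
  P7: blocked at fork node Outcome ∈ conditioning set.
{Outcome} contains no descendant of Severity and blocks every backdoor path.
No other singleton works — e.g. {Adherence} leaves P5 open — so {Outcome} is the unique smallest valid adjustment set.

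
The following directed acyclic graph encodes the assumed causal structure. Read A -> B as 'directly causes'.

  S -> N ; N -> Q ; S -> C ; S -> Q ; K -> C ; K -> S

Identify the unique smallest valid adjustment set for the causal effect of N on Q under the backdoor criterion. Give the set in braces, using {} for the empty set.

{S}

Variables eligible for adjustment (non-descendants of N, excluding N and Q): {C, K, S}.
Backdoor paths from N to Q:
  P1: N <- S -> Q
The empty set is not sufficient: P1 (N <- S -> Q) has no collider blocking it and no conditioned non-collider, so it is open.
Try {S}:
  P1: blocked at fork node S ∈ conditioning set.
{S} contains no descendant of N and blocks every backdoor path.
No other singleton works — e.g. {K} leaves P1 open — so {S} is the unique smallest valid adjustment set.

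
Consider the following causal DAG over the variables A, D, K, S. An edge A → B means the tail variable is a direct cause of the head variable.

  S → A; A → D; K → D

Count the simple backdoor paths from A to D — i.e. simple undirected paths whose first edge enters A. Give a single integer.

0

A backdoor path from A to D is any simple undirected path whose first edge points into A (i.e. leaves A via a parent).
Parents of A: {S}.
No simple path from any parent of A reaches D without revisiting A, so there are no backdoor paths.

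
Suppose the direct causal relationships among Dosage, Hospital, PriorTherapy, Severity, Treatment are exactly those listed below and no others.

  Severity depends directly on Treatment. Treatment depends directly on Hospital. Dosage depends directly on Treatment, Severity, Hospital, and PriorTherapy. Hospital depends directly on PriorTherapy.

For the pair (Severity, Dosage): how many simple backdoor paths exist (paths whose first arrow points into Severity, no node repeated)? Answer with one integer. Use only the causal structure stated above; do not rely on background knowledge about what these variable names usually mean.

3

A backdoor path from Severity to Dosage is any simple undirected path whose first edge points into Severity (i.e. leaves Severity via a parent).
Parents of Severity: {Treatment}.
Enumerating:
  P1: Severity <- Treatment <- Hospital <- PriorTherapy -> Dosage
  P2: Severity <- Treatment <- Hospital -> Dosage
  P3: Severity <- Treatment -> Dosage
That exhausts the simple backdoor paths. Count: 3.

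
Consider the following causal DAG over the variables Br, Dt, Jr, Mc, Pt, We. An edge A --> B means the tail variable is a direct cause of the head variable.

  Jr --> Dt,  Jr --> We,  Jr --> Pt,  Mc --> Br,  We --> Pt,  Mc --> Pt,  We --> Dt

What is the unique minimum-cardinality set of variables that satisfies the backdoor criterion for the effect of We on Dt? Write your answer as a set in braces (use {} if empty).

{Jr}

Variables eligible for adjustment (non-descendants of We, excluding We and Dt): {Br, Jr, Mc}.
Backdoor paths from We to Dt:
  P1: We <- Jr -> Dt
The empty set is not sufficient: P1 (We <- Jr -> Dt) has no collider blocking it and no conditioned non-collider, so it is open.
Try {Jr}:
  P1: blocked at fork node Jr ∈ conditioning set.
{Jr} contains no descendant of We and blocks every backdoor path.
No other singleton works — e.g. {Mc} leaves P1 open — so {Jr} is the unique smallest valid adjustment set.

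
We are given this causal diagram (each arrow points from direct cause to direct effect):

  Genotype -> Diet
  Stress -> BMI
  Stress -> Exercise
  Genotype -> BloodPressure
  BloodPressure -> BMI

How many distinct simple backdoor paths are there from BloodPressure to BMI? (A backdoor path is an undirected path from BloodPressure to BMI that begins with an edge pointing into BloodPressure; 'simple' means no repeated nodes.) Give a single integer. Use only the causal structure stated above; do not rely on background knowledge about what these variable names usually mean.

0

A backdoor path from BloodPressure to BMI is any simple undirected path whose first edge points into BloodPressure (i.e. leaves BloodPressure via a parent).
Parents of BloodPressure: {Genotype}.
No simple path from any parent of BloodPressure reaches BMI without revisiting BloodPressure, so there are no backdoor paths.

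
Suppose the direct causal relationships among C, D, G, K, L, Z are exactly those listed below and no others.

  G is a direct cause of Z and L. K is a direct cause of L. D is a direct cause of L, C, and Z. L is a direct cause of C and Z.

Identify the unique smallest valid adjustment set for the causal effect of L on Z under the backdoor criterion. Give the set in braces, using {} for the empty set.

{D, G}

Variables eligible for adjustment (non-descendants of L, excluding L and Z): {D, G, K}.
Backdoor paths from L to Z:
  P1: L <- D -> Z
  P2: L <- G -> Z
The empty set is not sufficient: P1 (L <- D -> Z) has no collider blocking it and no conditioned non-collider, so it is open.
Try {D, G}:
  P1: blocked at fork node D ∈ conditioning set.
  P2: blocked at fork node G ∈ conditioning set.
{D, G} contains no descendant of L and blocks every backdoor path.
Every element of {D, G} is needed (dropping D leaves P1 open; dropping G leaves P2 open), so no proper subset is valid.
Among all size-2 subsets of the eligible variables, only {D, G} blocks every backdoor path, so it is the unique smallest valid adjustment set.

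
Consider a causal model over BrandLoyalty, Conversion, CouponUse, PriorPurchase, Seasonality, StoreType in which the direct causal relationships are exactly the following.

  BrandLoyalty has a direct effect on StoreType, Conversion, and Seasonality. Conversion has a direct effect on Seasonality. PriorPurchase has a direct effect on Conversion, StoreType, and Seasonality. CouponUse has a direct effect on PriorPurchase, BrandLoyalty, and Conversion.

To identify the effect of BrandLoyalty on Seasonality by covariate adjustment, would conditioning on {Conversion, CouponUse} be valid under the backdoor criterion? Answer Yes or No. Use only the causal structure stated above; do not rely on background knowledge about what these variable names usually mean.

Backdoor paths from BrandLoyalty to Seasonality (paths whose first edge points into BrandLoyalty):
  P1: BrandLoyalty <- CouponUse -> PriorPurchase -> Conversion -> Seasonality
  P2: BrandLoyalty <- CouponUse -> PriorPurchase -> Seasonality
  P3: BrandLoyalty <- CouponUse -> Conversion <- PriorPurchase -> Seasonality
  P4: BrandLoyalty <- CouponUse -> Conversion -> Seasonality
Condition 1 (no descendant of BrandLoyalty in the set): FAILS — Conversion is a descendant of BrandLoyalty.
Condition 2 (every backdoor path blocked by {Conversion, CouponUse}):
  P1: blocked at fork node CouponUse ∈ conditioning set.
  P2: blocked at fork node CouponUse ∈ conditioning set.
  P3: blocked at fork node CouponUse ∈ conditioning set.
  P4: blocked at fork node CouponUse ∈ conditioning set.
{Conversion, CouponUse} does not satisfy the backdoor criterion.

No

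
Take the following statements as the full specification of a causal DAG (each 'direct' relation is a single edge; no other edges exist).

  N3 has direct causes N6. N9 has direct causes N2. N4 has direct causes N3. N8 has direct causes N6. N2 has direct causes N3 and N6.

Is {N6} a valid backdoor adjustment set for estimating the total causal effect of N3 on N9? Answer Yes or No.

Backdoor paths from N3 to N9 (paths whose first edge points into N3):
  P1: N3 <- N6 -> N2 -> N9
Condition 1 (no descendant of N3 in the set): holds — descendants of N3 are {N2, N4, N9}; none are in {N6}.
Condition 2 (every backdoor path blocked by {N6}):
  P1: blocked at fork node N6 ∈ conditioning set.
{N6} satisfies the backdoor criterion.

Yes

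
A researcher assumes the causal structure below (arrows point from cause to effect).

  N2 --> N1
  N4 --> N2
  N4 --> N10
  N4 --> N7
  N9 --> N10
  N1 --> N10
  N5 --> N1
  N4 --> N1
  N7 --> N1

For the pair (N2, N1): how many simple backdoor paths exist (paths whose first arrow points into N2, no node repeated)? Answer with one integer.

3

A backdoor path from N2 to N1 is any simple undirected path whose first edge points into N2 (i.e. leaves N2 via a parent).
Parents of N2: {N4}.
Enumerating:
  P1: N2 <- N4 -> N7 -> N1
  P2: N2 <- N4 -> N1
  P3: N2 <- N4 -> N10 <- N1
That exhausts the simple backdoor paths. Count: 3.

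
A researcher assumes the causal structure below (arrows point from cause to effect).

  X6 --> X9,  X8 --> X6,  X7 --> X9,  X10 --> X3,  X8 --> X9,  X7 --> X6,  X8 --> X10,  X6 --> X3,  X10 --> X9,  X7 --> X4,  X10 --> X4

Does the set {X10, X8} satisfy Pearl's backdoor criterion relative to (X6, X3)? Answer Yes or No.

Yes

Backdoor paths from X6 to X3 (paths whose first edge points into X6):
  P1: X6 <- X7 -> X4 <- X10 -> X3
  P2: X6 <- X7 -> X9 <- X8 -> X10 -> X3
  P3: X6 <- X7 -> X9 <- X10 -> X3
  P4: X6 <- X8 -> X10 -> X3
  P5: X6 <- X8 -> X9 <- X7 -> X4 <- X10 -> X3
  P6: X6 <- X8 -> X9 <- X10 -> X3
Condition 1 (no descendant of X6 in the set): holds — descendants of X6 are {X3, X9}; none are in {X10, X8}.
Condition 2 (every backdoor path blocked by {X10, X8}):
  P1: blocked at collider X4 (neither it nor any descendant is in the conditioning set).
  P2: blocked at collider X9 (neither it nor any descendant is in the conditioning set).
  P3: blocked at collider X9 (neither it nor any descendant is in the conditioning set).
  P4: blocked at fork node X8 ∈ conditioning set.
  P5: blocked at fork node X8 ∈ conditioning set.
  P6: blocked at fork node X8 ∈ conditioning set.
{X10, X8} satisfies the backdoor criterion.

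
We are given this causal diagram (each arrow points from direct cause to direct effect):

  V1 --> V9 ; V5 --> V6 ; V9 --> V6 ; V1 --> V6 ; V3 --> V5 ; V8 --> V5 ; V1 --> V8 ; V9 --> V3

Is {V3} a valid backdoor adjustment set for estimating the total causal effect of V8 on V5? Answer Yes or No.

Yes

Backdoor paths from V8 to V5 (paths whose first edge points into V8):
  P1: V8 <- V1 -> V9 -> V3 -> V5
  P2: V8 <- V1 -> V9 -> V6 <- V5
  P3: V8 <- V1 -> V6 <- V9 -> V3 -> V5
  P4: V8 <- V1 -> V6 <- V5
Condition 1 (no descendant of V8 in the set): holds — descendants of V8 are {V5, V6}; none are in {V3}.
Condition 2 (every backdoor path blocked by {V3}):
  P1: blocked at chain node V3 ∈ conditioning set.
  P2: blocked at collider V6 (neither it nor any descendant is in the conditioning set).
  P3: blocked at collider V6 (neither it nor any descendant is in the conditioning set).
  P4: blocked at collider V6 (neither it nor any descendant is in the conditioning set).
{V3} satisfies the backdoor criterion.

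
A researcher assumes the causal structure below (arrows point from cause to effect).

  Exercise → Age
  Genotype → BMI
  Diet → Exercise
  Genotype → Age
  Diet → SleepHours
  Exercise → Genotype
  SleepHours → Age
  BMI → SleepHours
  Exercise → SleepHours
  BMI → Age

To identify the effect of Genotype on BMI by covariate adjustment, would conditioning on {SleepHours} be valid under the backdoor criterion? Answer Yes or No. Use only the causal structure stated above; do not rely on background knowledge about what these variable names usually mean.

Backdoor paths from Genotype to BMI (paths whose first edge points into Genotype):
  P1: Genotype <- Exercise <- Diet -> SleepHours <- BMI
  P2: Genotype <- Exercise <- Diet -> SleepHours -> Age <- BMI
  P3: Genotype <- Exercise -> SleepHours <- BMI
  P4: Genotype <- Exercise -> SleepHours -> Age <- BMI
  P5: Genotype <- Exercise -> Age <- BMI
  P6: Genotype <- Exercise -> Age <- SleepHours <- BMI
Condition 1 (no descendant of Genotype in the set): FAILS — SleepHours is a descendant of Genotype.
Condition 2 (every backdoor path blocked by {SleepHours}):
  P1: open — collider(s) SleepHours are conditioned on (or have a conditioned descendant) and no non-collider on the path is in the set.
  P2: blocked at chain node SleepHours ∈ conditioning set.
  P3: open — collider(s) SleepHours are conditioned on (or have a conditioned descendant) and no non-collider on the path is in the set.
  P4: blocked at chain node SleepHours ∈ conditioning set.
  P5: blocked at collider Age (neither it nor any descendant is in the conditioning set).
  P6: blocked at collider Age (neither it nor any descendant is in the conditioning set).
{SleepHours} does not satisfy the backdoor criterion.

No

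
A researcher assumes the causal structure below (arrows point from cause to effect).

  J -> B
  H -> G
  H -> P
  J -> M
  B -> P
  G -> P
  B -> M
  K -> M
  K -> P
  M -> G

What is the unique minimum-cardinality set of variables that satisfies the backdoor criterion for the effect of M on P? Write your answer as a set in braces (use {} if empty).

Variables eligible for adjustment (non-descendants of M, excluding M and P): {B, H, J, K}.
Backdoor paths from M to P:
  P1: M <- K -> P
  P2: M <- J -> B -> P
  P3: M <- B -> P
The empty set is not sufficient: P1 (M <- K -> P) has no collider blocking it and no conditioned non-collider, so it is open.
Try {B, K}:
  P1: blocked at fork node K ∈ conditioning set.
  P2: blocked at chain node B ∈ conditioning set.
  P3: blocked at fork node B ∈ conditioning set.
{B, K} contains no descendant of M and blocks every backdoor path.
Every element of {B, K} is needed (dropping B leaves P2 open; dropping K leaves P1 open), so no proper subset is valid.
Among all size-2 subsets of the eligible variables, only {B, K} blocks every backdoor path, so it is the unique smallest valid adjustment set.

{B, K}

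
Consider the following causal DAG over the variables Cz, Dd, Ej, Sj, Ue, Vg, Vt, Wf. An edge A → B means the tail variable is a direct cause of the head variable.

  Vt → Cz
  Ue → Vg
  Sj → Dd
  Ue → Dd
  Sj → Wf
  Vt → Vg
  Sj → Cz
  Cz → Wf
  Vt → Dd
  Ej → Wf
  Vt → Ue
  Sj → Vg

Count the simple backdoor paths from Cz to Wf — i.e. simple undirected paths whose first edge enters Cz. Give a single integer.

7

A backdoor path from Cz to Wf is any simple undirected path whose first edge points into Cz (i.e. leaves Cz via a parent).
Parents of Cz: {Sj, Vt}.
Enumerating:
  P1: Cz <- Sj -> Wf
  P2: Cz <- Vt -> Ue -> Vg <- Sj -> Wf
  P3: Cz <- Vt -> Ue -> Dd <- Sj -> Wf
  P4: Cz <- Vt -> Vg <- Sj -> Wf
  P5: Cz <- Vt -> Vg <- Ue -> Dd <- Sj -> Wf
  P6: Cz <- Vt -> Dd <- Sj -> Wf
  P7: Cz <- Vt -> Dd <- Ue -> Vg <- Sj -> Wf
That exhausts the simple backdoor paths. Count: 7.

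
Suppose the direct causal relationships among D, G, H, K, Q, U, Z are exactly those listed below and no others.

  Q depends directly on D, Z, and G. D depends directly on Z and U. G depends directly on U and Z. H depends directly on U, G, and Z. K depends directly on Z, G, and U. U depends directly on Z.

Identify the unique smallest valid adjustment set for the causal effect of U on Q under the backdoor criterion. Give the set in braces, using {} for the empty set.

Variables eligible for adjustment (non-descendants of U, excluding U and Q): {Z}.
Backdoor paths from U to Q:
  P1: U <- Z -> G -> Q
  P2: U <- Z -> D -> Q
  P3: U <- Z -> H <- G -> Q
  P4: U <- Z -> K <- G -> Q
  P5: U <- Z -> Q
The empty set is not sufficient: P1 (U <- Z -> G -> Q) has no collider blocking it and no conditioned non-collider, so it is open.
Try {Z}:
  P1: blocked at fork node Z ∈ conditioning set.
  P2: blocked at fork node Z ∈ conditioning set.
  P3: blocked at fork node Z ∈ conditioning set.
  P4: blocked at fork node Z ∈ conditioning set.
  P5: blocked at fork node Z ∈ conditioning set.
{Z} contains no descendant of U and blocks every backdoor path.
{Z} is the unique smallest valid adjustment set.

{Z}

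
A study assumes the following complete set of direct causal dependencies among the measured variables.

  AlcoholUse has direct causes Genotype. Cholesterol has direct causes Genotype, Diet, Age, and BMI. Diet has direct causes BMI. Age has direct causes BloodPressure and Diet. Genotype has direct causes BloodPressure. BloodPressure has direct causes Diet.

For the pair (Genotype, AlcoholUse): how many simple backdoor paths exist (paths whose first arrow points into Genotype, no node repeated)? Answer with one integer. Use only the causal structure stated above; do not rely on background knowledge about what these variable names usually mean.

0

A backdoor path from Genotype to AlcoholUse is any simple undirected path whose first edge points into Genotype (i.e. leaves Genotype via a parent).
Parents of Genotype: {BloodPressure}.
No simple path from any parent of Genotype reaches AlcoholUse without revisiting Genotype, so there are no backdoor paths.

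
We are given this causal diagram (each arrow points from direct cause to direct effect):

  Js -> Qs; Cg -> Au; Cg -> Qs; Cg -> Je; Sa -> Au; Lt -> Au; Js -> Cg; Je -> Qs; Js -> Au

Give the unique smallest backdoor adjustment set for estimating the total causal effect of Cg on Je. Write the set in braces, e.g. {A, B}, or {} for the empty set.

{}

Variables eligible for adjustment (non-descendants of Cg, excluding Cg and Je): {Js, Lt, Sa}.
Backdoor paths from Cg to Je:
  P1: Cg <- Js -> Qs <- Je
Each backdoor path contains an unconditioned collider, so every path is already blocked with the empty conditioning set:
  P1: blocked at collider Qs (neither it nor any descendant is in the conditioning set).
The empty set is therefore the unique smallest valid set.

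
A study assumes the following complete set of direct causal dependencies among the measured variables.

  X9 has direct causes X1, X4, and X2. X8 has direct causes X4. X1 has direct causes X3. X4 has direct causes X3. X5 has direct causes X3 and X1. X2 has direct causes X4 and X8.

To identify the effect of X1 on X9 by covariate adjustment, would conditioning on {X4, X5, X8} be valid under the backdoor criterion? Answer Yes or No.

Backdoor paths from X1 to X9 (paths whose first edge points into X1):
  P1: X1 <- X3 -> X4 -> X8 -> X2 -> X9
  P2: X1 <- X3 -> X4 -> X2 -> X9
  P3: X1 <- X3 -> X4 -> X9
Condition 1 (no descendant of X1 in the set): FAILS — X5 is a descendant of X1.
Condition 2 (every backdoor path blocked by {X4, X5, X8}):
  P1: blocked at chain node X4 ∈ conditioning set.
  P2: blocked at chain node X4 ∈ conditioning set.
  P3: blocked at chain node X4 ∈ conditioning set.
{X4, X5, X8} does not satisfy the backdoor criterion.

No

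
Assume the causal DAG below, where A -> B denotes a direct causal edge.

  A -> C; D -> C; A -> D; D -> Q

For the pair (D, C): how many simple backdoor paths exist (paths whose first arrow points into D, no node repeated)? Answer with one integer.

A backdoor path from D to C is any simple undirected path whose first edge points into D (i.e. leaves D via a parent).
Parents of D: {A}.
Enumerating:
  P1: D <- A -> C
That exhausts the simple backdoor paths. Count: 1.

1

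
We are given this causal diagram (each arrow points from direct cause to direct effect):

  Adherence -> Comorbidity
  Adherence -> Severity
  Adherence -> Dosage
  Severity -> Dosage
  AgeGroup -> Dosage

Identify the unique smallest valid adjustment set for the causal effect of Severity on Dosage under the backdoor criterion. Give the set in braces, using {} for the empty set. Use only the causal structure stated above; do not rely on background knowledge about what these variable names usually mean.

{Adherence}

Variables eligible for adjustment (non-descendants of Severity, excluding Severity and Dosage): {Adherence, AgeGroup, Comorbidity}.
Backdoor paths from Severity to Dosage:
  P1: Severity <- Adherence -> Dosage
The empty set is not sufficient: P1 (Severity <- Adherence -> Dosage) has no collider blocking it and no conditioned non-collider, so it is open.
Try {Adherence}:
  P1: blocked at fork node Adherence ∈ conditioning set.
{Adherence} contains no descendant of Severity and blocks every backdoor path.
No other singleton works — e.g. {Comorbidity} leaves P1 open — so {Adherence} is the unique smallest valid adjustment set.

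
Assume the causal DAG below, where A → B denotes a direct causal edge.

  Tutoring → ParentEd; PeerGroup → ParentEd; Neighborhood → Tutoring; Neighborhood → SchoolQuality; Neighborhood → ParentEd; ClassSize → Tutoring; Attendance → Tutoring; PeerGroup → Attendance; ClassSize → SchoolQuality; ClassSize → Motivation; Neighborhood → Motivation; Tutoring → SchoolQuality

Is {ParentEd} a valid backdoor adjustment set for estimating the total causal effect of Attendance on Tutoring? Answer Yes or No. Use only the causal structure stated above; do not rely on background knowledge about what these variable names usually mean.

No

Backdoor paths from Attendance to Tutoring (paths whose first edge points into Attendance):
  P1: Attendance <- PeerGroup -> ParentEd <- Neighborhood -> Motivation <- ClassSize -> Tutoring
  P2: Attendance <- PeerGroup -> ParentEd <- Neighborhood -> Motivation <- ClassSize -> SchoolQuality <- Tutoring
  P3: Attendance <- PeerGroup -> ParentEd <- Neighborhood -> Tutoring
  P4: Attendance <- PeerGroup -> ParentEd <- Neighborhood -> SchoolQuality <- ClassSize -> Tutoring
  P5: Attendance <- PeerGroup -> ParentEd <- Neighborhood -> SchoolQuality <- Tutoring
  P6: Attendance <- PeerGroup -> ParentEd <- Tutoring
Condition 1 (no descendant of Attendance in the set): FAILS — ParentEd is a descendant of Attendance.
Condition 2 (every backdoor path blocked by {ParentEd}):
  P1: blocked at collider Motivation (neither it nor any descendant is in the conditioning set).
  P2: blocked at collider Motivation (neither it nor any descendant is in the conditioning set).
  P3: open — collider(s) ParentEd are conditioned on (or have a conditioned descendant) and no non-collider on the path is in the set.
  P4: blocked at collider SchoolQuality (neither it nor any descendant is in the conditioning set).
  P5: blocked at collider SchoolQuality (neither it nor any descendant is in the conditioning set).
  P6: open — collider(s) ParentEd are conditioned on (or have a conditioned descendant) and no non-collider on the path is in the set.
{ParentEd} does not satisfy the backdoor criterion.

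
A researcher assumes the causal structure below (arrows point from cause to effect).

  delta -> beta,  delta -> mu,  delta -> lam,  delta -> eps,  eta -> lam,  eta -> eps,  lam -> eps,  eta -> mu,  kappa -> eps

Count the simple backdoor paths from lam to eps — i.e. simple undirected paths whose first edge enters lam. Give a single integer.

4

A backdoor path from lam to eps is any simple undirected path whose first edge points into lam (i.e. leaves lam via a parent).
Parents of lam: {delta, eta}.
Enumerating:
  P1: lam <- delta -> eps
  P2: lam <- delta -> mu <- eta -> eps
  P3: lam <- eta -> eps
  P4: lam <- eta -> mu <- delta -> eps
That exhausts the simple backdoor paths. Count: 4.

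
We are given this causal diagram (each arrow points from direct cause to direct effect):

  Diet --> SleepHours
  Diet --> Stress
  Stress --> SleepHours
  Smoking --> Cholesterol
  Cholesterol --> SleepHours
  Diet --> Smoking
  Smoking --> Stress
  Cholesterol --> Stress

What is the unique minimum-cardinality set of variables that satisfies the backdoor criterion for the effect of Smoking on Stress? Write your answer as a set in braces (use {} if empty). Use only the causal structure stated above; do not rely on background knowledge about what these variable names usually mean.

Variables eligible for adjustment (non-descendants of Smoking, excluding Smoking and Stress): {Diet}.
Backdoor paths from Smoking to Stress:
  P1: Smoking <- Diet -> Stress
  P2: Smoking <- Diet -> SleepHours <- Cholesterol -> Stress
  P3: Smoking <- Diet -> SleepHours <- Stress
The empty set is not sufficient: P1 (Smoking <- Diet -> Stress) has no collider blocking it and no conditioned non-collider, so it is open.
Try {Diet}:
  P1: blocked at fork node Diet ∈ conditioning set.
  P2: blocked at fork node Diet ∈ conditioning set.
  P3: blocked at fork node Diet ∈ conditioning set.
{Diet} contains no descendant of Smoking and blocks every backdoor path.
{Diet} is the unique smallest valid adjustment set.

{Diet}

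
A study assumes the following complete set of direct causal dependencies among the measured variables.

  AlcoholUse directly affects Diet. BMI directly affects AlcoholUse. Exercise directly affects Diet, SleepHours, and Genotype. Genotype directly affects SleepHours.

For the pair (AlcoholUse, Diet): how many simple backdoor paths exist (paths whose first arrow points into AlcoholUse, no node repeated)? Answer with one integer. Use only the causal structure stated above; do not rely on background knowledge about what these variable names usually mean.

A backdoor path from AlcoholUse to Diet is any simple undirected path whose first edge points into AlcoholUse (i.e. leaves AlcoholUse via a parent).
Parents of AlcoholUse: {BMI}.
No simple path from any parent of AlcoholUse reaches Diet without revisiting AlcoholUse, so there are no backdoor paths.

0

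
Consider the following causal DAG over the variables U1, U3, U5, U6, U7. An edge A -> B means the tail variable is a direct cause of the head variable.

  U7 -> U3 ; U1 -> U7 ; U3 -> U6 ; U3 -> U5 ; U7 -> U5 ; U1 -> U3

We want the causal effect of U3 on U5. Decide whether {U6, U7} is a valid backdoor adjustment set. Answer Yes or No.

Backdoor paths from U3 to U5 (paths whose first edge points into U3):
  P1: U3 <- U1 -> U7 -> U5
  P2: U3 <- U7 -> U5
Condition 1 (no descendant of U3 in the set): FAILS — U6 is a descendant of U3.
Condition 2 (every backdoor path blocked by {U6, U7}):
  P1: blocked at chain node U7 ∈ conditioning set.
  P2: blocked at fork node U7 ∈ conditioning set.
{U6, U7} does not satisfy the backdoor criterion.

No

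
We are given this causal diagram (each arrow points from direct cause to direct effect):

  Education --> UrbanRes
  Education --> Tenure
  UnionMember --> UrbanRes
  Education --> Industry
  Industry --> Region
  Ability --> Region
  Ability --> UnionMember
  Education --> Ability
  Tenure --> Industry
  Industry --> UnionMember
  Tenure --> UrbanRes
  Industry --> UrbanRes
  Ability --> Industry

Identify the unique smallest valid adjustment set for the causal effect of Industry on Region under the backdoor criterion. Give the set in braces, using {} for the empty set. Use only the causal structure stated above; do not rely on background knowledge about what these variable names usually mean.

{Ability}

Variables eligible for adjustment (non-descendants of Industry, excluding Industry and Region): {Ability, Education, Tenure}.
Backdoor paths from Industry to Region:
  P1: Industry <- Education -> Tenure -> UrbanRes <- UnionMember <- Ability -> Region
  P2: Industry <- Education -> Ability -> Region
  P3: Industry <- Education -> UrbanRes <- UnionMember <- Ability -> Region
  P4: Industry <- Tenure <- Education -> Ability -> Region
  P5: Industry <- Tenure <- Education -> UrbanRes <- UnionMember <- Ability -> Region
  P6: Industry <- Tenure -> UrbanRes <- Education -> Ability -> Region
  P7: Industry <- Tenure -> UrbanRes <- UnionMember <- Ability -> Region
  P8: Industry <- Ability -> Region
The empty set is not sufficient: P2 (Industry <- Education -> Ability -> Region) has no collider blocking it and no conditioned non-collider, so it is open.
Try {Ability}:
  P1: blocked at collider UrbanRes (neither it nor any descendant is in the conditioning set).
  P2: blocked at chain node Ability ∈ conditioning set.
  P3: blocked at collider UrbanRes (neither it nor any descendant is in the conditioning set).
  P4: blocked at chain node Ability ∈ conditioning set.
  P5: blocked at collider UrbanRes (neither it nor any descendant is in the conditioning set).
  P6: blocked at collider UrbanRes (neither it nor any descendant is in the conditioning set).
  P7: blocked at collider UrbanRes (neither it nor any descendant is in the conditioning set).
  P8: blocked at fork node Ability ∈ conditioning set.
{Ability} contains no descendant of Industry and blocks every backdoor path.
No other singleton works — e.g. {Education} leaves P8 open — so {Ability} is the unique smallest valid adjustment set.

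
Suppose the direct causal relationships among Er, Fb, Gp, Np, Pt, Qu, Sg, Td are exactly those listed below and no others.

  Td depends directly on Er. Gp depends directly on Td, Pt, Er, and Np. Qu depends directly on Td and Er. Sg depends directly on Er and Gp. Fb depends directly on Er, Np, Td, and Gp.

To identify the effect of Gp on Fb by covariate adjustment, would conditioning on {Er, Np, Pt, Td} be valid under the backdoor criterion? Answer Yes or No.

Backdoor paths from Gp to Fb (paths whose first edge points into Gp):
  P1: Gp <- Er -> Td -> Fb
  P2: Gp <- Er -> Qu <- Td -> Fb
  P3: Gp <- Er -> Fb
  P4: Gp <- Td <- Er -> Fb
  P5: Gp <- Td -> Qu <- Er -> Fb
  P6: Gp <- Td -> Fb
  P7: Gp <- Np -> Fb
Condition 1 (no descendant of Gp in the set): holds — descendants of Gp are {Fb, Sg}; none are in {Er, Np, Pt, Td}.
Condition 2 (every backdoor path blocked by {Er, Np, Pt, Td}):
  P1: blocked at fork node Er ∈ conditioning set.
  P2: blocked at fork node Er ∈ conditioning set.
  P3: blocked at fork node Er ∈ conditioning set.
  P4: blocked at chain node Td ∈ conditioning set.
  P5: blocked at fork node Td ∈ conditioning set.
  P6: blocked at fork node Td ∈ conditioning set.
  P7: blocked at fork node Np ∈ conditioning set.
{Er, Np, Pt, Td} satisfies the backdoor criterion.

Yes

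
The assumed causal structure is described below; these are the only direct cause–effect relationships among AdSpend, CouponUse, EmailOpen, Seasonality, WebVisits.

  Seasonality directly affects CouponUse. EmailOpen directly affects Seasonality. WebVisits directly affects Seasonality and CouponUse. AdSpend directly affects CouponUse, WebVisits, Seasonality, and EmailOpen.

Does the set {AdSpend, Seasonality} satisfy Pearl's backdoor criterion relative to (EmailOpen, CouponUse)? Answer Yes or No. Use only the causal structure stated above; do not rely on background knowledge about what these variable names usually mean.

No

Backdoor paths from EmailOpen to CouponUse (paths whose first edge points into EmailOpen):
  P1: EmailOpen <- AdSpend -> WebVisits -> Seasonality -> CouponUse
  P2: EmailOpen <- AdSpend -> WebVisits -> CouponUse
  P3: EmailOpen <- AdSpend -> Seasonality <- WebVisits -> CouponUse
  P4: EmailOpen <- AdSpend -> Seasonality -> CouponUse
  P5: EmailOpen <- AdSpend -> CouponUse
Condition 1 (no descendant of EmailOpen in the set): FAILS — Seasonality is a descendant of EmailOpen.
Condition 2 (every backdoor path blocked by {AdSpend, Seasonality}):
  P1: blocked at fork node AdSpend ∈ conditioning set.
  P2: blocked at fork node AdSpend ∈ conditioning set.
  P3: blocked at fork node AdSpend ∈ conditioning set.
  P4: blocked at fork node AdSpend ∈ conditioning set.
  P5: blocked at fork node AdSpend ∈ conditioning set.
{AdSpend, Seasonality} does not satisfy the backdoor criterion.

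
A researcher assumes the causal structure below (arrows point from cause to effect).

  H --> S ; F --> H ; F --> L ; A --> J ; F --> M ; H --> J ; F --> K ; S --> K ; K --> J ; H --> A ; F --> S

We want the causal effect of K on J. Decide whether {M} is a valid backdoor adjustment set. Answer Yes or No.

Backdoor paths from K to J (paths whose first edge points into K):
  P1: K <- F -> H -> A -> J
  P2: K <- F -> H -> J
  P3: K <- F -> S <- H -> A -> J
  P4: K <- F -> S <- H -> J
  P5: K <- S <- F -> H -> A -> J
  P6: K <- S <- F -> H -> J
  P7: K <- S <- H -> A -> J
  P8: K <- S <- H -> J
Condition 1 (no descendant of K in the set): holds — descendants of K are {J}; none are in {M}.
Condition 2 (every backdoor path blocked by {M}):
  P1: open — no interior node is in the conditioning set.
  P2: open — no interior node is in the conditioning set.
  P3: blocked at collider S (neither it nor any descendant is in the conditioning set).
  P4: blocked at collider S (neither it nor any descendant is in the conditioning set).
  P5: open — no interior node is in the conditioning set.
  P6: open — no interior node is in the conditioning set.
  P7: open — no interior node is in the conditioning set.
  P8: open — no interior node is in the conditioning set.
{M} does not satisfy the backdoor criterion.

No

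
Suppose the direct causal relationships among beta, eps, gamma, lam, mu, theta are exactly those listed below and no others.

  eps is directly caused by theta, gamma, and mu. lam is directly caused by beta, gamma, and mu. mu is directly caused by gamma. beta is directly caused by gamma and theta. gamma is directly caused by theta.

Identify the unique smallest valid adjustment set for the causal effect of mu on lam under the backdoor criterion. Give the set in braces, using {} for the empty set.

Variables eligible for adjustment (non-descendants of mu, excluding mu and lam): {beta, gamma, theta}.
Backdoor paths from mu to lam:
  P1: mu <- gamma <- theta -> beta -> lam
  P2: mu <- gamma -> eps <- theta -> beta -> lam
  P3: mu <- gamma -> beta -> lam
  P4: mu <- gamma -> lam
The empty set is not sufficient: P1 (mu <- gamma <- theta -> beta -> lam) has no collider blocking it and no conditioned non-collider, so it is open.
Try {gamma}:
  P1: blocked at chain node gamma ∈ conditioning set.
  P2: blocked at fork node gamma ∈ conditioning set.
  P3: blocked at fork node gamma ∈ conditioning set.
  P4: blocked at fork node gamma ∈ conditioning set.
{gamma} contains no descendant of mu and blocks every backdoor path.
No other singleton works — e.g. {theta} leaves P3 open — so {gamma} is the unique smallest valid adjustment set.

{gamma}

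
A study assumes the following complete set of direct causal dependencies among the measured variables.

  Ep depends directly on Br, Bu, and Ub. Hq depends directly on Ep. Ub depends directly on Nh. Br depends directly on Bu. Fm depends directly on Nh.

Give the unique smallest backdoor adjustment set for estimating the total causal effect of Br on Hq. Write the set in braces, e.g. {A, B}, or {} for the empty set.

{Bu}

Variables eligible for adjustment (non-descendants of Br, excluding Br and Hq): {Bu, Fm, Nh, Ub}.
Backdoor paths from Br to Hq:
  P1: Br <- Bu -> Ep -> Hq
The empty set is not sufficient: P1 (Br <- Bu -> Ep -> Hq) has no collider blocking it and no conditioned non-collider, so it is open.
Try {Bu}:
  P1: blocked at fork node Bu ∈ conditioning set.
{Bu} contains no descendant of Br and blocks every backdoor path.
No other singleton works — e.g. {Nh} leaves P1 open — so {Bu} is the unique smallest valid adjustment set.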